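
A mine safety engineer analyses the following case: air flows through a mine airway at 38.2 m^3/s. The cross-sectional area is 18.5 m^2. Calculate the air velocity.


2.0649 m/s

Velocity = flow rate / cross-sectional area
= 38.2 / 18.5
= 2.0649 m/s


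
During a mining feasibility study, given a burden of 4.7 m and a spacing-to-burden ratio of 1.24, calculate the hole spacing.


Spacing = burden * ratio
= 4.7 * 1.24
= 5.828 m

5.828 m


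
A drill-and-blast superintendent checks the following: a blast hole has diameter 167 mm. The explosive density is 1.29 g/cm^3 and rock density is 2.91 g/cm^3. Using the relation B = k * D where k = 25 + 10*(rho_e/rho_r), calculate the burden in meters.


4.9153 m

First, compute k:
rho_e / rho_r = 1.29 / 2.91 = 0.4432989691
k = 25 + 10 * 0.4432989691 = 29.43298969
Then, compute burden:
B = k * D / 1000 = 29.43298969 * 167 / 1000
= 4915.309278 / 1000
= 4.9153 m


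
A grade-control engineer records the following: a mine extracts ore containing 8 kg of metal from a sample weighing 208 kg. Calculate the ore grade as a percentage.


Ore grade = (metal mass / ore mass) * 100
= (8 / 208) * 100
= 0.03846153846 * 100
= 3.8462%

3.8462%


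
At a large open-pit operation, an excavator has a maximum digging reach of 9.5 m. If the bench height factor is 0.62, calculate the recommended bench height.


5.89 m

Bench height = reach * factor
= 9.5 * 0.62
= 5.89 m


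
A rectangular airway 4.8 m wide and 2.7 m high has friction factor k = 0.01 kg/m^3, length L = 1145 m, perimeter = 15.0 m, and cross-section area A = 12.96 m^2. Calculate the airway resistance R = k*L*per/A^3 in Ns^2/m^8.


Compute the numerator:
k * L * per = 0.01 * 1145 * 15.0
= 171.75
Compute the denominator:
A^3 = 12.96^3 = 2176.782336
Resistance:
R = 171.75 / 2176.782336
= 0.0789 Ns^2/m^8

0.0789 Ns^2/m^8


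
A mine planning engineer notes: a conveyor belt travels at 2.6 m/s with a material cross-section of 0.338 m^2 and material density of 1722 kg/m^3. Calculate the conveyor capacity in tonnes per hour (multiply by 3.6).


5447.857 t/h

Volumetric flow = speed * area
= 2.6 * 0.338 = 0.8788 m^3/s
Mass flow = volumetric * density
= 0.8788 * 1722 = 1513.2936 kg/s
Convert to t/h: multiply by 3.6
Capacity = 1513.2936 * 3.6
= 5447.857 t/h


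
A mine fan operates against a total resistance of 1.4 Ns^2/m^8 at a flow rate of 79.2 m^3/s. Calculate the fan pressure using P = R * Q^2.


8781.696 Pa

Compute Q^2:
Q^2 = 79.2^2 = 6272.64
Compute pressure:
P = R * Q^2 = 1.4 * 6272.64
= 8781.696 Pa


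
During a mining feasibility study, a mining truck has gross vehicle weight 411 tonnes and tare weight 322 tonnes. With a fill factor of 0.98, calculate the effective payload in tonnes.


Maximum payload = gross - tare
= 411 - 322 = 89 tonnes
Effective payload = max payload * fill factor
= 89 * 0.98
= 87.22 tonnes

87.22 tonnes


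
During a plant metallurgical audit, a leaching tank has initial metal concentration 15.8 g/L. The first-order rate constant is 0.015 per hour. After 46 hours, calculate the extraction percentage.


Compute the exponent:
-k * t = -0.015 * 46 = -0.69
Remaining concentration:
C = 15.8 * exp(-0.69)
= 15.8 * 0.5015760691
= 7.924901891 g/L
Extracted = 15.8 - 7.924901891 = 7.875098109 g/L
Extraction % = 7.875098109 / 15.8 * 100
= 49.8424%

49.8424%


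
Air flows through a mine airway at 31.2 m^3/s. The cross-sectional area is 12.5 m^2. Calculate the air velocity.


Velocity = flow rate / cross-sectional area
= 31.2 / 12.5
= 2.496 m/s

2.496 m/s


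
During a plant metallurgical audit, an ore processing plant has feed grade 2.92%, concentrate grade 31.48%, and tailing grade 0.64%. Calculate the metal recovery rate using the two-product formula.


79.7026%

Using the two-product formula:
R = 100 * c * (f - t) / (f * (c - t))
Numerator = 100 * 31.48 * (2.92 - 0.64)
= 100 * 31.48 * 2.28
= 7177.44
Denominator = 2.92 * (31.48 - 0.64)
= 2.92 * 30.84
= 90.0528
R = 7177.44 / 90.0528
= 79.7026%


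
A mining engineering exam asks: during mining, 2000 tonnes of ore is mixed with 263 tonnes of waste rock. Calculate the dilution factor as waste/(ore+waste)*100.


11.6217%

Total material = ore + waste
= 2000 + 263 = 2263 tonnes
Dilution = waste / total * 100
= 263 / 2263 * 100
= 0.1162174105 * 100
= 11.6217%


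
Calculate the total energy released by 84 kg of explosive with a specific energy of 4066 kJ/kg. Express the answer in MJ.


341.544 MJ

Energy = mass * specific_energy / 1000
= 84 * 4066 / 1000
= 341544 / 1000
= 341.544 MJ


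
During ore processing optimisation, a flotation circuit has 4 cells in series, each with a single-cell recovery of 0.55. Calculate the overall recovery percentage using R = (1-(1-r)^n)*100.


95.8994%

Complement of single-cell recovery:
1 - r = 1 - 0.55 = 0.45
Raise to power n:
(1 - r)^4 = 0.45^4 = 0.04100625
Overall recovery:
R = (1 - 0.04100625) * 100
= 95.8994%


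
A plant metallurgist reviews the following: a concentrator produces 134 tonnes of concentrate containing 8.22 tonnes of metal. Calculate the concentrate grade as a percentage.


6.1343%

Grade = (metal in concentrate / concentrate mass) * 100
= (8.22 / 134) * 100
= 0.06134328358 * 100
= 6.1343%


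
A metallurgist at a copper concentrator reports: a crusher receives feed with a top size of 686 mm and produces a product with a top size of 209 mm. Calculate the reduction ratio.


3.2823

Reduction ratio = feed size / product size
= 686 / 209
= 3.2823


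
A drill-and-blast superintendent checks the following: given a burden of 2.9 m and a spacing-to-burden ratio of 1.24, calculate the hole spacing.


3.596 m

Spacing = burden * ratio
= 2.9 * 1.24
= 3.596 m


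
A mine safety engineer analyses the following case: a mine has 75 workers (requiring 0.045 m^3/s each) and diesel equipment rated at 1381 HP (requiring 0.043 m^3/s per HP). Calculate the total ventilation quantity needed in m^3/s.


Airflow for workers:
Q_people = 75 * 0.045 = 3.375 m^3/s
Airflow for diesel equipment:
Q_diesel = 1381 * 0.043 = 59.383 m^3/s
Total ventilation:
Q_total = 3.375 + 59.383
= 62.758 m^3/s

62.758 m^3/s


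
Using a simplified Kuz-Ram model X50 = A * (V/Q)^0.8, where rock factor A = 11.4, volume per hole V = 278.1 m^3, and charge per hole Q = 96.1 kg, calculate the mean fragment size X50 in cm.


Compute V/Q:
V/Q = 278.1 / 96.1 = 2.893860562
Raise to the power 0.8:
(V/Q)^0.8 = 2.893860562^0.8 = 2.339818018
Multiply by A:
X50 = 11.4 * 2.339818018
= 26.6739 cm

26.6739 cm


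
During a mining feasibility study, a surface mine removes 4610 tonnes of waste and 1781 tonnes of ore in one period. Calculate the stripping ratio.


Stripping ratio = waste tonnage / ore tonnage
= 4610 / 1781
= 2.5884

2.5884


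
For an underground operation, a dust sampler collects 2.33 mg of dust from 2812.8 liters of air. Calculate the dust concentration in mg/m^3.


0.8284 mg/m^3

Convert liters to m^3: 1 m^3 = 1000 L
Concentration = mass / volume * 1000
= 2.33 / 2812.8 * 1000
= 0.0008283560865 * 1000
= 0.8284 mg/m^3


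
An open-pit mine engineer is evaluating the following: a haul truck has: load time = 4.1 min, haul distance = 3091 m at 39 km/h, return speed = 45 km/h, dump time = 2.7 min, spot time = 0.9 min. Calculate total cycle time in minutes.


Convert haul speed to m/min: 39 * 1000/60 = 650 m/min
Haul time = 3091 / 650 = 4.755384615 min
Convert return speed to m/min: 45 * 1000/60 = 750 m/min
Return time = 3091 / 750 = 4.121333333 min
Total cycle time:
= 4.1 + 4.755384615 + 2.7 + 4.121333333 + 0.9
= 16.5767 min

16.5767 min


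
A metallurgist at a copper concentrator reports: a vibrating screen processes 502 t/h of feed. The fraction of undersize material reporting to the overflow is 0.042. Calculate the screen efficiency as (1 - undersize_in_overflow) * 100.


Screen efficiency = (1 - fraction of undersize in overflow) * 100
= (1 - 0.042) * 100
= 0.958 * 100
= 95.8%

95.8%


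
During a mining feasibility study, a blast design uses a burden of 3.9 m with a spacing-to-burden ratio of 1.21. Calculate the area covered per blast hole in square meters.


18.4041 m^2

First, find the spacing:
Spacing = burden * ratio = 3.9 * 1.21
= 4.719 m
Then, calculate the area:
Area = burden * spacing = 3.9 * 4.719
= 18.4041 m^2


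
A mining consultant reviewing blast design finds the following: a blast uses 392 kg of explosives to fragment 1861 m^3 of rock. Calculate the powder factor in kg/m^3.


Powder factor = explosive mass / rock volume
= 392 / 1861
= 0.2106 kg/m^3

0.2106 kg/m^3


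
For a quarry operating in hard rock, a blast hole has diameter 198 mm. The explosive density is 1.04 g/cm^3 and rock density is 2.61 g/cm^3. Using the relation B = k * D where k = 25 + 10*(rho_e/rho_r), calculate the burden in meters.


5.739 m

First, compute k:
rho_e / rho_r = 1.04 / 2.61 = 0.398467433
k = 25 + 10 * 0.398467433 = 28.98467433
Then, compute burden:
B = k * D / 1000 = 28.98467433 * 198 / 1000
= 5738.965517 / 1000
= 5.739 m


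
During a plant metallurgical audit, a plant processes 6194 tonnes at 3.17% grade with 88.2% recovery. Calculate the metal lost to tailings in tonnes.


23.1693 tonnes

Total metal in feed:
= 6194 * 3.17 / 100 = 196.3498 tonnes
Metal recovered:
= 196.3498 * 88.2 / 100 = 173.1805236 tonnes
Metal lost to tailings:
= 196.3498 - 173.1805236
= 23.1693 tonnes


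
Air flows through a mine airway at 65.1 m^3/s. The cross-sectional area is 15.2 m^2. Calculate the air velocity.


4.2829 m/s

Velocity = flow rate / cross-sectional area
= 65.1 / 15.2
= 4.2829 m/s


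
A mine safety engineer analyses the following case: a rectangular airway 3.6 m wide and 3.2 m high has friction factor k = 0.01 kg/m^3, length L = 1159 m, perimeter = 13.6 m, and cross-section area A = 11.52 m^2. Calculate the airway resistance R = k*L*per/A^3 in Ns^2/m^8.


0.1031 Ns^2/m^8

Compute the numerator:
k * L * per = 0.01 * 1159 * 13.6
= 157.624
Compute the denominator:
A^3 = 11.52^3 = 1528.823808
Resistance:
R = 157.624 / 1528.823808
= 0.1031 Ns^2/m^8


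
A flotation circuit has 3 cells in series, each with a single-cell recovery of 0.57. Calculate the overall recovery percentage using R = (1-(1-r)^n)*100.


Complement of single-cell recovery:
1 - r = 1 - 0.57 = 0.43
Raise to power n:
(1 - r)^3 = 0.43^3 = 0.079507
Overall recovery:
R = (1 - 0.079507) * 100
= 92.0493%

92.0493%


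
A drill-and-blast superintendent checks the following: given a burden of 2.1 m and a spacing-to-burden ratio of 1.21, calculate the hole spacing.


2.541 m

Spacing = burden * ratio
= 2.1 * 1.21
= 2.541 m


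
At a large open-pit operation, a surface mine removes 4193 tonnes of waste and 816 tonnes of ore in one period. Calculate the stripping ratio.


Stripping ratio = waste tonnage / ore tonnage
= 4193 / 816
= 5.1385

5.1385


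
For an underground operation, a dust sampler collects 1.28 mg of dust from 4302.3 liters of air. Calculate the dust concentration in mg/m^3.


Convert liters to m^3: 1 m^3 = 1000 L
Concentration = mass / volume * 1000
= 1.28 / 4302.3 * 1000
= 0.0002975152825 * 1000
= 0.2975 mg/m^3

0.2975 mg/m^3


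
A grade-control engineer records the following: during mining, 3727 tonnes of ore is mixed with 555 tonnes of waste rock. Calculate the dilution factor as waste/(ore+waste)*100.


12.9612%

Total material = ore + waste
= 3727 + 555 = 4282 tonnes
Dilution = waste / total * 100
= 555 / 4282 * 100
= 0.1296123307 * 100
= 12.9612%


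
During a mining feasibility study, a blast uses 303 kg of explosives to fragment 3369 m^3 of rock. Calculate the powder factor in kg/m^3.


Powder factor = explosive mass / rock volume
= 303 / 3369
= 0.0899 kg/m^3

0.0899 kg/m^3


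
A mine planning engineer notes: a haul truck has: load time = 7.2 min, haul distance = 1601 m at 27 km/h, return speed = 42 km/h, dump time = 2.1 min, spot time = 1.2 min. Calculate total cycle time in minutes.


16.3449 min

Convert haul speed to m/min: 27 * 1000/60 = 450 m/min
Haul time = 1601 / 450 = 3.557777778 min
Convert return speed to m/min: 42 * 1000/60 = 700 m/min
Return time = 1601 / 700 = 2.287142857 min
Total cycle time:
= 7.2 + 3.557777778 + 2.1 + 2.287142857 + 1.2
= 16.3449 min


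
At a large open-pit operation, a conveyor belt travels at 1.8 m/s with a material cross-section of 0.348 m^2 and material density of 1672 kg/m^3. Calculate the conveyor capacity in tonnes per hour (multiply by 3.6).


3770.4269 t/h

Volumetric flow = speed * area
= 1.8 * 0.348 = 0.6264 m^3/s
Mass flow = volumetric * density
= 0.6264 * 1672 = 1047.3408 kg/s
Convert to t/h: multiply by 3.6
Capacity = 1047.3408 * 3.6
= 3770.4269 t/h


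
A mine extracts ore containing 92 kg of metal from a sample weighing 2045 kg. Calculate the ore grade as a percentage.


Ore grade = (metal mass / ore mass) * 100
= (92 / 2045) * 100
= 0.04498777506 * 100
= 4.4988%

4.4988%


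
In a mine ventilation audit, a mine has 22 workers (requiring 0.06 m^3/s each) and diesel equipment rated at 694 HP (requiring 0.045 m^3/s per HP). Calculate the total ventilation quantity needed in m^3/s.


32.55 m^3/s

Airflow for workers:
Q_people = 22 * 0.06 = 1.32 m^3/s
Airflow for diesel equipment:
Q_diesel = 694 * 0.045 = 31.23 m^3/s
Total ventilation:
Q_total = 1.32 + 31.23
= 32.55 m^3/s


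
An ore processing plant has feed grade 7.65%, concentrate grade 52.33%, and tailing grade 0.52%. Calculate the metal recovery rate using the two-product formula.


Using the two-product formula:
R = 100 * c * (f - t) / (f * (c - t))
Numerator = 100 * 52.33 * (7.65 - 0.52)
= 100 * 52.33 * 7.13
= 37311.29
Denominator = 7.65 * (52.33 - 0.52)
= 7.65 * 51.81
= 396.3465
R = 37311.29 / 396.3465
= 94.1381%

94.1381%


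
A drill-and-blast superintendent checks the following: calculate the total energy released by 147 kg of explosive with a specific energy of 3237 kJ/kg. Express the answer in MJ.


Energy = mass * specific_energy / 1000
= 147 * 3237 / 1000
= 475839 / 1000
= 475.839 MJ

475.839 MJ


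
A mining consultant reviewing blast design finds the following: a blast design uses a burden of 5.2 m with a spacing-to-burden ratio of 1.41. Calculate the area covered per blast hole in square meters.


First, find the spacing:
Spacing = burden * ratio = 5.2 * 1.41
= 7.332 m
Then, calculate the area:
Area = burden * spacing = 5.2 * 7.332
= 38.1264 m^2

38.1264 m^2


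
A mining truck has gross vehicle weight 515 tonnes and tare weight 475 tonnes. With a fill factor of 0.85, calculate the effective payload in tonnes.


34.0 tonnes

Maximum payload = gross - tare
= 515 - 475 = 40 tonnes
Effective payload = max payload * fill factor
= 40 * 0.85
= 34.0 tonnes


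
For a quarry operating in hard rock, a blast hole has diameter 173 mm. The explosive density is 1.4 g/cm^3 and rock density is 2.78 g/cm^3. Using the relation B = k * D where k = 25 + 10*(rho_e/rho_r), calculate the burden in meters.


5.1962 m

First, compute k:
rho_e / rho_r = 1.4 / 2.78 = 0.5035971223
k = 25 + 10 * 0.5035971223 = 30.03597122
Then, compute burden:
B = k * D / 1000 = 30.03597122 * 173 / 1000
= 5196.223022 / 1000
= 5.1962 m


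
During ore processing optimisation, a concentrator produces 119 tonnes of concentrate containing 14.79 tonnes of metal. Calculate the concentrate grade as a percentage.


12.4286%

Grade = (metal in concentrate / concentrate mass) * 100
= (14.79 / 119) * 100
= 0.1242857143 * 100
= 12.4286%


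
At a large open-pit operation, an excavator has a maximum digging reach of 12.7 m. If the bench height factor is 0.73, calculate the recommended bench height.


Bench height = reach * factor
= 12.7 * 0.73
= 9.271 m

9.271 m


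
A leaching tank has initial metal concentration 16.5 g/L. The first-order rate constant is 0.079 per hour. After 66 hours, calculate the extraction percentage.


Compute the exponent:
-k * t = -0.079 * 66 = -5.214
Remaining concentration:
C = 16.5 * exp(-5.214)
= 16.5 * 0.005439870628
= 0.08975786536 g/L
Extracted = 16.5 - 0.08975786536 = 16.41024213 g/L
Extraction % = 16.41024213 / 16.5 * 100
= 99.456%

99.456%


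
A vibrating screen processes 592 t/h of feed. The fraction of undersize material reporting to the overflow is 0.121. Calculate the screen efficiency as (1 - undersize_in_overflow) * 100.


87.9%

Screen efficiency = (1 - fraction of undersize in overflow) * 100
= (1 - 0.121) * 100
= 0.879 * 100
= 87.9%


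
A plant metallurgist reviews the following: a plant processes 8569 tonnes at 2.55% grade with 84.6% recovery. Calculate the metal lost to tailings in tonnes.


Total metal in feed:
= 8569 * 2.55 / 100 = 218.5095 tonnes
Metal recovered:
= 218.5095 * 84.6 / 100 = 184.859037 tonnes
Metal lost to tailings:
= 218.5095 - 184.859037
= 33.6505 tonnes

33.6505 tonnes


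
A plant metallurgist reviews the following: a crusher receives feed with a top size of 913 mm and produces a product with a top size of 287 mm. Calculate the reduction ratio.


Reduction ratio = feed size / product size
= 913 / 287
= 3.1812

3.1812


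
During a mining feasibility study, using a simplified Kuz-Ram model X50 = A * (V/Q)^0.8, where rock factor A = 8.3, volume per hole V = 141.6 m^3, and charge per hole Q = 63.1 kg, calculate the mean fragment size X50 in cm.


Compute V/Q:
V/Q = 141.6 / 63.1 = 2.244057052
Raise to the power 0.8:
(V/Q)^0.8 = 2.244057052^0.8 = 1.909093132
Multiply by A:
X50 = 8.3 * 1.909093132
= 15.8455 cm

15.8455 cm


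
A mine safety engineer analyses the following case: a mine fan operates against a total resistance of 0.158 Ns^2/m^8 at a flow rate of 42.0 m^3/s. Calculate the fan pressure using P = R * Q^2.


278.712 Pa

Compute Q^2:
Q^2 = 42.0^2 = 1764.0
Compute pressure:
P = R * Q^2 = 0.158 * 1764.0
= 278.712 Pa


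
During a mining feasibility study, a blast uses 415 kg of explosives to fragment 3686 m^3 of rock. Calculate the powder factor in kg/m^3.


0.1126 kg/m^3

Powder factor = explosive mass / rock volume
= 415 / 3686
= 0.1126 kg/m^3


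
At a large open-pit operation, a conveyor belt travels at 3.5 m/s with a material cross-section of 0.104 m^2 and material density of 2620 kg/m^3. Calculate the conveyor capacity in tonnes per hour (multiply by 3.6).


3433.248 t/h

Volumetric flow = speed * area
= 3.5 * 0.104 = 0.364 m^3/s
Mass flow = volumetric * density
= 0.364 * 2620 = 953.68 kg/s
Convert to t/h: multiply by 3.6
Capacity = 953.68 * 3.6
= 3433.248 t/h


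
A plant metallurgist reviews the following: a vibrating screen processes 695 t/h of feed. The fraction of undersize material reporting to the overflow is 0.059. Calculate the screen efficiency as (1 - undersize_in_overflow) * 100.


Screen efficiency = (1 - fraction of undersize in overflow) * 100
= (1 - 0.059) * 100
= 0.941 * 100
= 94.1%

94.1%


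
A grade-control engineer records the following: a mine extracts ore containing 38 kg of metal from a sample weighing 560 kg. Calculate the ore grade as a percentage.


6.7857%

Ore grade = (metal mass / ore mass) * 100
= (38 / 560) * 100
= 0.06785714286 * 100
= 6.7857%


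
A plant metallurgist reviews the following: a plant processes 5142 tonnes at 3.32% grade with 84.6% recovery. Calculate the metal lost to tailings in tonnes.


Total metal in feed:
= 5142 * 3.32 / 100 = 170.7144 tonnes
Metal recovered:
= 170.7144 * 84.6 / 100 = 144.4243824 tonnes
Metal lost to tailings:
= 170.7144 - 144.4243824
= 26.29 tonnes

26.29 tonnes


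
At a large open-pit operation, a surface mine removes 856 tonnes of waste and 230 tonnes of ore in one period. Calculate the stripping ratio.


3.7217

Stripping ratio = waste tonnage / ore tonnage
= 856 / 230
= 3.7217


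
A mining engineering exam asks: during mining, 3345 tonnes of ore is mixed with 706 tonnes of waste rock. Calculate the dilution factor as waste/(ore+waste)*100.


Total material = ore + waste
= 3345 + 706 = 4051 tonnes
Dilution = waste / total * 100
= 706 / 4051 * 100
= 0.1742779561 * 100
= 17.4278%

17.4278%


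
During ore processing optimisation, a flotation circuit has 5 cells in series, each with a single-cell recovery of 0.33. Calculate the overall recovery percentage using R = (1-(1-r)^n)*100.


86.4987%

Complement of single-cell recovery:
1 - r = 1 - 0.33 = 0.67
Raise to power n:
(1 - r)^5 = 0.67^5 = 0.1350125107
Overall recovery:
R = (1 - 0.1350125107) * 100
= 86.4987%


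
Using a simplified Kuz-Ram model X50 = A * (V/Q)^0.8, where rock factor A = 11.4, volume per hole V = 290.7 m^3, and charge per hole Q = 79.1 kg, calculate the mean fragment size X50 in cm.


Compute V/Q:
V/Q = 290.7 / 79.1 = 3.675094817
Raise to the power 0.8:
(V/Q)^0.8 = 3.675094817^0.8 = 2.832792987
Multiply by A:
X50 = 11.4 * 2.832792987
= 32.2938 cm

32.2938 cm


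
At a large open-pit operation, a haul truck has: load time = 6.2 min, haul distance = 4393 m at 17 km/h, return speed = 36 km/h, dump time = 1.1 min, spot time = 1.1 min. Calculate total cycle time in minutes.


Convert haul speed to m/min: 17 * 1000/60 = 283.3333333 m/min
Haul time = 4393 / 283.3333333 = 15.50470588 min
Convert return speed to m/min: 36 * 1000/60 = 600 m/min
Return time = 4393 / 600 = 7.321666667 min
Total cycle time:
= 6.2 + 15.50470588 + 1.1 + 7.321666667 + 1.1
= 31.2264 min

31.2264 min


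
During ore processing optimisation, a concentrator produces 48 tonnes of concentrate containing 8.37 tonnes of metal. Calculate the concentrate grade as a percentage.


Grade = (metal in concentrate / concentrate mass) * 100
= (8.37 / 48) * 100
= 0.174375 * 100
= 17.4375%

17.4375%


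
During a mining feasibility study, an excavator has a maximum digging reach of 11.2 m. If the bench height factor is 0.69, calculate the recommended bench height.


Bench height = reach * factor
= 11.2 * 0.69
= 7.728 m

7.728 m


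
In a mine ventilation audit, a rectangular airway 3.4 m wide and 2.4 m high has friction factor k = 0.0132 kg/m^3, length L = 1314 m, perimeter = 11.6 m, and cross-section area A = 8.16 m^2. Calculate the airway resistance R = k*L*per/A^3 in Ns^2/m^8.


Compute the numerator:
k * L * per = 0.0132 * 1314 * 11.6
= 201.19968
Compute the denominator:
A^3 = 8.16^3 = 543.338496
Resistance:
R = 201.19968 / 543.338496
= 0.3703 Ns^2/m^8

0.3703 Ns^2/m^8


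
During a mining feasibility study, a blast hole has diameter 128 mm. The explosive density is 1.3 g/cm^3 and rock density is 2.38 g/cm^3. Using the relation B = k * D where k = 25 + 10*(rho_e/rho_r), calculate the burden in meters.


3.8992 m

First, compute k:
rho_e / rho_r = 1.3 / 2.38 = 0.5462184874
k = 25 + 10 * 0.5462184874 = 30.46218487
Then, compute burden:
B = k * D / 1000 = 30.46218487 * 128 / 1000
= 3899.159664 / 1000
= 3.8992 m


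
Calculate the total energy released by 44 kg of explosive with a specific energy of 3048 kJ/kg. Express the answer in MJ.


134.112 MJ

Energy = mass * specific_energy / 1000
= 44 * 3048 / 1000
= 134112 / 1000
= 134.112 MJ


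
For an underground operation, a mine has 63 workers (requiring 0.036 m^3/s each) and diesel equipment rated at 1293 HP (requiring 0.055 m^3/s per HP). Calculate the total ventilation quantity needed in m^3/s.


73.383 m^3/s

Airflow for workers:
Q_people = 63 * 0.036 = 2.268 m^3/s
Airflow for diesel equipment:
Q_diesel = 1293 * 0.055 = 71.115 m^3/s
Total ventilation:
Q_total = 2.268 + 71.115
= 73.383 m^3/s


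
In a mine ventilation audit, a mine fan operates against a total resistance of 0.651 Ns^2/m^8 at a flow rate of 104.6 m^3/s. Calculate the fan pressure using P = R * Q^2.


Compute Q^2:
Q^2 = 104.6^2 = 10941.16
Compute pressure:
P = R * Q^2 = 0.651 * 10941.16
= 7122.6952 Pa

7122.6952 Pa


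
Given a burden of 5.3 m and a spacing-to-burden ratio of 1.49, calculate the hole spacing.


7.897 m

Spacing = burden * ratio
= 5.3 * 1.49
= 7.897 m


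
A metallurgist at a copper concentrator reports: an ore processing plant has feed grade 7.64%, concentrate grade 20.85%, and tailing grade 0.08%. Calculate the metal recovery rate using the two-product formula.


99.334%

Using the two-product formula:
R = 100 * c * (f - t) / (f * (c - t))
Numerator = 100 * 20.85 * (7.64 - 0.08)
= 100 * 20.85 * 7.56
= 15762.6
Denominator = 7.64 * (20.85 - 0.08)
= 7.64 * 20.77
= 158.6828
R = 15762.6 / 158.6828
= 99.334%


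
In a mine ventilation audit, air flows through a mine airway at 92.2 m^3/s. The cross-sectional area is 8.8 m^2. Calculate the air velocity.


Velocity = flow rate / cross-sectional area
= 92.2 / 8.8
= 10.4773 m/s

10.4773 m/s


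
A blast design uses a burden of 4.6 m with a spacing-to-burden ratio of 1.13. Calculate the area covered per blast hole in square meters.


23.9108 m^2

First, find the spacing:
Spacing = burden * ratio = 4.6 * 1.13
= 5.198 m
Then, calculate the area:
Area = burden * spacing = 4.6 * 5.198
= 23.9108 m^2


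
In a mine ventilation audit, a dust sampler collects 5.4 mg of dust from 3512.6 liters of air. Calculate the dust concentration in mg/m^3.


Convert liters to m^3: 1 m^3 = 1000 L
Concentration = mass / volume * 1000
= 5.4 / 3512.6 * 1000
= 0.001537322781 * 1000
= 1.5373 mg/m^3

1.5373 mg/m^3


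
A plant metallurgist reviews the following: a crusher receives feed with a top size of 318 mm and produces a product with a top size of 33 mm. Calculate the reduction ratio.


9.6364

Reduction ratio = feed size / product size
= 318 / 33
= 9.6364


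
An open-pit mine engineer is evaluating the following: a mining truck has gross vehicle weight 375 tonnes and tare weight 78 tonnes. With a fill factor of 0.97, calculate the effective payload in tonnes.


Maximum payload = gross - tare
= 375 - 78 = 297 tonnes
Effective payload = max payload * fill factor
= 297 * 0.97
= 288.09 tonnes

288.09 tonnes


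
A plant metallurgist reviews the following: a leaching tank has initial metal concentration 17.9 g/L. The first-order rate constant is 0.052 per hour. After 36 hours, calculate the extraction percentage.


84.6184%

Compute the exponent:
-k * t = -0.052 * 36 = -1.872
Remaining concentration:
C = 17.9 * exp(-1.872)
= 17.9 * 0.1538157225
= 2.753301433 g/L
Extracted = 17.9 - 2.753301433 = 15.14669857 g/L
Extraction % = 15.14669857 / 17.9 * 100
= 84.6184%


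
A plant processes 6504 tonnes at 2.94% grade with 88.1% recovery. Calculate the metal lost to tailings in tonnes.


Total metal in feed:
= 6504 * 2.94 / 100 = 191.2176 tonnes
Metal recovered:
= 191.2176 * 88.1 / 100 = 168.4627056 tonnes
Metal lost to tailings:
= 191.2176 - 168.4627056
= 22.7549 tonnes

22.7549 tonnes


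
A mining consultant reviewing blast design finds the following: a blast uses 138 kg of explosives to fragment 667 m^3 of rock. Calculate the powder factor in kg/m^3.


Powder factor = explosive mass / rock volume
= 138 / 667
= 0.2069 kg/m^3

0.2069 kg/m^3


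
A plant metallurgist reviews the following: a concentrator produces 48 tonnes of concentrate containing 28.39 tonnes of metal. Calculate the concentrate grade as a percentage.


Grade = (metal in concentrate / concentrate mass) * 100
= (28.39 / 48) * 100
= 0.5914583333 * 100
= 59.1458%

59.1458%


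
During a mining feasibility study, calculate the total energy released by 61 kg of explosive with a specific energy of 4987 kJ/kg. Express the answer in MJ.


304.207 MJ

Energy = mass * specific_energy / 1000
= 61 * 4987 / 1000
= 304207 / 1000
= 304.207 MJ


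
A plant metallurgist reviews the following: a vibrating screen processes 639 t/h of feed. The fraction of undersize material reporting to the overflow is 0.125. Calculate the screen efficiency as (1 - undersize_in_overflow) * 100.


87.5%

Screen efficiency = (1 - fraction of undersize in overflow) * 100
= (1 - 0.125) * 100
= 0.875 * 100
= 87.5%


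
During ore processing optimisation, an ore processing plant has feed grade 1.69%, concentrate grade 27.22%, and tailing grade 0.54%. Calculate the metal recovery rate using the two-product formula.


69.4246%

Using the two-product formula:
R = 100 * c * (f - t) / (f * (c - t))
Numerator = 100 * 27.22 * (1.69 - 0.54)
= 100 * 27.22 * 1.15
= 3130.3
Denominator = 1.69 * (27.22 - 0.54)
= 1.69 * 26.68
= 45.0892
R = 3130.3 / 45.0892
= 69.4246%


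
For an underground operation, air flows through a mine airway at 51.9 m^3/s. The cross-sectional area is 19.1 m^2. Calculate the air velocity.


Velocity = flow rate / cross-sectional area
= 51.9 / 19.1
= 2.7173 m/s

2.7173 m/s


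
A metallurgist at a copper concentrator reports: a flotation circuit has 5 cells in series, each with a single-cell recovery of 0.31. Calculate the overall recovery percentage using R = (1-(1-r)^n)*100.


Complement of single-cell recovery:
1 - r = 1 - 0.31 = 0.69
Raise to power n:
(1 - r)^5 = 0.69^5 = 0.1564031349
Overall recovery:
R = (1 - 0.1564031349) * 100
= 84.3597%

84.3597%


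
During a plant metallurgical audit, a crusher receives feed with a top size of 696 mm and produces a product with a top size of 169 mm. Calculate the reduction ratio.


Reduction ratio = feed size / product size
= 696 / 169
= 4.1183

4.1183


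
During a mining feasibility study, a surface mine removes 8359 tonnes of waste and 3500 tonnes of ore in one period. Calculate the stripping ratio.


2.3883

Stripping ratio = waste tonnage / ore tonnage
= 8359 / 3500
= 2.3883


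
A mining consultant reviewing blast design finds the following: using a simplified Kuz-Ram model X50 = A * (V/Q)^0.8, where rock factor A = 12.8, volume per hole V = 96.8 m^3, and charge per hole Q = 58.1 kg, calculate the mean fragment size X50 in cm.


Compute V/Q:
V/Q = 96.8 / 58.1 = 1.666092943
Raise to the power 0.8:
(V/Q)^0.8 = 1.666092943^0.8 = 1.504386335
Multiply by A:
X50 = 12.8 * 1.504386335
= 19.2561 cm

19.2561 cm


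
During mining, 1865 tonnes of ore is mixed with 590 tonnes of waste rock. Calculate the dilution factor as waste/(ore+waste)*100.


Total material = ore + waste
= 1865 + 590 = 2455 tonnes
Dilution = waste / total * 100
= 590 / 2455 * 100
= 0.2403258656 * 100
= 24.0326%

24.0326%


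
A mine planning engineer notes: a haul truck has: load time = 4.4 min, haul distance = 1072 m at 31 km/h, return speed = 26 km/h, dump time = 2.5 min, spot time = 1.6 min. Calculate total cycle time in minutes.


13.0487 min

Convert haul speed to m/min: 31 * 1000/60 = 516.6666667 m/min
Haul time = 1072 / 516.6666667 = 2.07483871 min
Convert return speed to m/min: 26 * 1000/60 = 433.3333333 m/min
Return time = 1072 / 433.3333333 = 2.473846154 min
Total cycle time:
= 4.4 + 2.07483871 + 2.5 + 2.473846154 + 1.6
= 13.0487 min


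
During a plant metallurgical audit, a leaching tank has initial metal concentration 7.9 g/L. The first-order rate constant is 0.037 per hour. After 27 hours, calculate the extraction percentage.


Compute the exponent:
-k * t = -0.037 * 27 = -0.999
Remaining concentration:
C = 7.9 * exp(-0.999)
= 7.9 * 0.3682475046
= 2.909155286 g/L
Extracted = 7.9 - 2.909155286 = 4.990844714 g/L
Extraction % = 4.990844714 / 7.9 * 100
= 63.1752%

63.1752%


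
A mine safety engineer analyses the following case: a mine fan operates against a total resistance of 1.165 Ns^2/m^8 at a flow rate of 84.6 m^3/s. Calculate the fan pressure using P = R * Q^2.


8338.0914 Pa

Compute Q^2:
Q^2 = 84.6^2 = 7157.16
Compute pressure:
P = R * Q^2 = 1.165 * 7157.16
= 8338.0914 Pa


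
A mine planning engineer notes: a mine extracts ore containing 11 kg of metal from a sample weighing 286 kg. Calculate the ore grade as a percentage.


3.8462%

Ore grade = (metal mass / ore mass) * 100
= (11 / 286) * 100
= 0.03846153846 * 100
= 3.8462%


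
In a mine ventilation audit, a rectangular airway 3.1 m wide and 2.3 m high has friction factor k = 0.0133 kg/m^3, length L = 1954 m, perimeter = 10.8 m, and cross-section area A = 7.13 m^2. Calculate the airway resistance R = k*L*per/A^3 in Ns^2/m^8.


0.7743 Ns^2/m^8

Compute the numerator:
k * L * per = 0.0133 * 1954 * 10.8
= 280.67256
Compute the denominator:
A^3 = 7.13^3 = 362.467097
Resistance:
R = 280.67256 / 362.467097
= 0.7743 Ns^2/m^8


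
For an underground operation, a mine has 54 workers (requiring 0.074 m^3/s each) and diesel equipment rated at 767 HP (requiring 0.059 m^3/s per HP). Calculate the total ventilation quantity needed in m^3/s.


49.249 m^3/s

Airflow for workers:
Q_people = 54 * 0.074 = 3.996 m^3/s
Airflow for diesel equipment:
Q_diesel = 767 * 0.059 = 45.253 m^3/s
Total ventilation:
Q_total = 3.996 + 45.253
= 49.249 m^3/s


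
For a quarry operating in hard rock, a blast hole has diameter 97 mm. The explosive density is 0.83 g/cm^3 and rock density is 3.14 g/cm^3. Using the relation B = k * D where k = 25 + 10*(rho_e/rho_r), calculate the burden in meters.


2.6814 m

First, compute k:
rho_e / rho_r = 0.83 / 3.14 = 0.2643312102
k = 25 + 10 * 0.2643312102 = 27.6433121
Then, compute burden:
B = k * D / 1000 = 27.6433121 * 97 / 1000
= 2681.401274 / 1000
= 2.6814 m


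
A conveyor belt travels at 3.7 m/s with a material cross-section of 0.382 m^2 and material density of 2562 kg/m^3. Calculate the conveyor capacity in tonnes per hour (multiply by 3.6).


Volumetric flow = speed * area
= 3.7 * 0.382 = 1.4134 m^3/s
Mass flow = volumetric * density
= 1.4134 * 2562 = 3621.1308 kg/s
Convert to t/h: multiply by 3.6
Capacity = 3621.1308 * 3.6
= 13036.0709 t/h

13036.0709 t/h


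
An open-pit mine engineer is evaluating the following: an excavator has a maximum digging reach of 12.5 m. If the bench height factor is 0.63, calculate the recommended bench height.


Bench height = reach * factor
= 12.5 * 0.63
= 7.875 m

7.875 m


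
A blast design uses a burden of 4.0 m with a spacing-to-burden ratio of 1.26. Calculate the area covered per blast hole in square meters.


First, find the spacing:
Spacing = burden * ratio = 4.0 * 1.26
= 5.04 m
Then, calculate the area:
Area = burden * spacing = 4.0 * 5.04
= 20.16 m^2

20.16 m^2


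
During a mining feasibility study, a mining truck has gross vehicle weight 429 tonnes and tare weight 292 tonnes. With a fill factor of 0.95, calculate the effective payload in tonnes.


Maximum payload = gross - tare
= 429 - 292 = 137 tonnes
Effective payload = max payload * fill factor
= 137 * 0.95
= 130.15 tonnes

130.15 tonnes


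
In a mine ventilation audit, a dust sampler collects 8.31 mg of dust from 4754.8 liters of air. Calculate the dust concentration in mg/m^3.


1.7477 mg/m^3

Convert liters to m^3: 1 m^3 = 1000 L
Concentration = mass / volume * 1000
= 8.31 / 4754.8 * 1000
= 0.00174770758 * 1000
= 1.7477 mg/m^3


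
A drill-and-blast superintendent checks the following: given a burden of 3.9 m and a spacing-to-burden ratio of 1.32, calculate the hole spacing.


5.148 m

Spacing = burden * ratio
= 3.9 * 1.32
= 5.148 m


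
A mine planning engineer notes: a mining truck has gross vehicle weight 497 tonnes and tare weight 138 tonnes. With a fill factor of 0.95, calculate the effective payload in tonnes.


341.05 tonnes

Maximum payload = gross - tare
= 497 - 138 = 359 tonnes
Effective payload = max payload * fill factor
= 359 * 0.95
= 341.05 tonnes


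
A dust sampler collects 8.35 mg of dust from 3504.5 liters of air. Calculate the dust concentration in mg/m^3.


2.3827 mg/m^3

Convert liters to m^3: 1 m^3 = 1000 L
Concentration = mass / volume * 1000
= 8.35 / 3504.5 * 1000
= 0.002382650877 * 1000
= 2.3827 mg/m^3


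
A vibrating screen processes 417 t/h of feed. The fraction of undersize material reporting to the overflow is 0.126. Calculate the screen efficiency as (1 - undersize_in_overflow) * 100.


87.4%

Screen efficiency = (1 - fraction of undersize in overflow) * 100
= (1 - 0.126) * 100
= 0.874 * 100
= 87.4%


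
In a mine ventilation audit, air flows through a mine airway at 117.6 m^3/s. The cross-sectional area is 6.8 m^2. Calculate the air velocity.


Velocity = flow rate / cross-sectional area
= 117.6 / 6.8
= 17.2941 m/s

17.2941 m/s


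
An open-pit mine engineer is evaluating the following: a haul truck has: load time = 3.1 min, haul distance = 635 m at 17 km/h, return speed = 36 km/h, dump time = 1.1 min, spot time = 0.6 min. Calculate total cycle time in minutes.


8.0995 min

Convert haul speed to m/min: 17 * 1000/60 = 283.3333333 m/min
Haul time = 635 / 283.3333333 = 2.241176471 min
Convert return speed to m/min: 36 * 1000/60 = 600 m/min
Return time = 635 / 600 = 1.058333333 min
Total cycle time:
= 3.1 + 2.241176471 + 1.1 + 1.058333333 + 0.6
= 8.0995 min


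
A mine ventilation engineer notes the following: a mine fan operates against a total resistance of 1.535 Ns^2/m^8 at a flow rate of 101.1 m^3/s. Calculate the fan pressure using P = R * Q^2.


Compute Q^2:
Q^2 = 101.1^2 = 10221.21
Compute pressure:
P = R * Q^2 = 1.535 * 10221.21
= 15689.5574 Pa

15689.5574 Pa


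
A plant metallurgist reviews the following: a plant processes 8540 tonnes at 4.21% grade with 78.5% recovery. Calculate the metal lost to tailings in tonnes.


Total metal in feed:
= 8540 * 4.21 / 100 = 359.534 tonnes
Metal recovered:
= 359.534 * 78.5 / 100 = 282.23419 tonnes
Metal lost to tailings:
= 359.534 - 282.23419
= 77.2998 tonnes

77.2998 tonnes


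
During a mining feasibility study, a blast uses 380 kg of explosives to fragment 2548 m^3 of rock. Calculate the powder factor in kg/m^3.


0.1491 kg/m^3

Powder factor = explosive mass / rock volume
= 380 / 2548
= 0.1491 kg/m^3


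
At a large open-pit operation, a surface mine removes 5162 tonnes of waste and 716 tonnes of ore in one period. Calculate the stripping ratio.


7.2095

Stripping ratio = waste tonnage / ore tonnage
= 5162 / 716
= 7.2095


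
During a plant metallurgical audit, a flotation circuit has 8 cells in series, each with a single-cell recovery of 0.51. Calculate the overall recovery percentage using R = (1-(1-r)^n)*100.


99.6677%

Complement of single-cell recovery:
1 - r = 1 - 0.51 = 0.49
Raise to power n:
(1 - r)^8 = 0.49^8 = 0.003323293057
Overall recovery:
R = (1 - 0.003323293057) * 100
= 99.6677%


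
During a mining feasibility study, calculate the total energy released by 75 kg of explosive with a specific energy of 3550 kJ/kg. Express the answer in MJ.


Energy = mass * specific_energy / 1000
= 75 * 3550 / 1000
= 266250 / 1000
= 266.25 MJ

266.25 MJ


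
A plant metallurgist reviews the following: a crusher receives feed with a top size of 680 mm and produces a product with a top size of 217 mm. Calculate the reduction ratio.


Reduction ratio = feed size / product size
= 680 / 217
= 3.1336

3.1336


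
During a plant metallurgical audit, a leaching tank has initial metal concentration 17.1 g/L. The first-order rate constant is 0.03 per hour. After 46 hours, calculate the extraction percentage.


74.8421%

Compute the exponent:
-k * t = -0.03 * 46 = -1.38
Remaining concentration:
C = 17.1 * exp(-1.38)
= 17.1 * 0.2515785531
= 4.301993257 g/L
Extracted = 17.1 - 4.301993257 = 12.79800674 g/L
Extraction % = 12.79800674 / 17.1 * 100
= 74.8421%


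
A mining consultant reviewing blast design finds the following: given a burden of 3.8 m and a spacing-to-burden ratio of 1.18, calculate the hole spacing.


Spacing = burden * ratio
= 3.8 * 1.18
= 4.484 m

4.484 m


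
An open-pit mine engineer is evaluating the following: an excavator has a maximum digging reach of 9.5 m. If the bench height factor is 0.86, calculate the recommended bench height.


Bench height = reach * factor
= 9.5 * 0.86
= 8.17 m

8.17 m


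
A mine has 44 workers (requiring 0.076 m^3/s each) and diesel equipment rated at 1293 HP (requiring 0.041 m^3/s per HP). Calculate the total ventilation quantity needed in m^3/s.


56.357 m^3/s

Airflow for workers:
Q_people = 44 * 0.076 = 3.344 m^3/s
Airflow for diesel equipment:
Q_diesel = 1293 * 0.041 = 53.013 m^3/s
Total ventilation:
Q_total = 3.344 + 53.013
= 56.357 m^3/s
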